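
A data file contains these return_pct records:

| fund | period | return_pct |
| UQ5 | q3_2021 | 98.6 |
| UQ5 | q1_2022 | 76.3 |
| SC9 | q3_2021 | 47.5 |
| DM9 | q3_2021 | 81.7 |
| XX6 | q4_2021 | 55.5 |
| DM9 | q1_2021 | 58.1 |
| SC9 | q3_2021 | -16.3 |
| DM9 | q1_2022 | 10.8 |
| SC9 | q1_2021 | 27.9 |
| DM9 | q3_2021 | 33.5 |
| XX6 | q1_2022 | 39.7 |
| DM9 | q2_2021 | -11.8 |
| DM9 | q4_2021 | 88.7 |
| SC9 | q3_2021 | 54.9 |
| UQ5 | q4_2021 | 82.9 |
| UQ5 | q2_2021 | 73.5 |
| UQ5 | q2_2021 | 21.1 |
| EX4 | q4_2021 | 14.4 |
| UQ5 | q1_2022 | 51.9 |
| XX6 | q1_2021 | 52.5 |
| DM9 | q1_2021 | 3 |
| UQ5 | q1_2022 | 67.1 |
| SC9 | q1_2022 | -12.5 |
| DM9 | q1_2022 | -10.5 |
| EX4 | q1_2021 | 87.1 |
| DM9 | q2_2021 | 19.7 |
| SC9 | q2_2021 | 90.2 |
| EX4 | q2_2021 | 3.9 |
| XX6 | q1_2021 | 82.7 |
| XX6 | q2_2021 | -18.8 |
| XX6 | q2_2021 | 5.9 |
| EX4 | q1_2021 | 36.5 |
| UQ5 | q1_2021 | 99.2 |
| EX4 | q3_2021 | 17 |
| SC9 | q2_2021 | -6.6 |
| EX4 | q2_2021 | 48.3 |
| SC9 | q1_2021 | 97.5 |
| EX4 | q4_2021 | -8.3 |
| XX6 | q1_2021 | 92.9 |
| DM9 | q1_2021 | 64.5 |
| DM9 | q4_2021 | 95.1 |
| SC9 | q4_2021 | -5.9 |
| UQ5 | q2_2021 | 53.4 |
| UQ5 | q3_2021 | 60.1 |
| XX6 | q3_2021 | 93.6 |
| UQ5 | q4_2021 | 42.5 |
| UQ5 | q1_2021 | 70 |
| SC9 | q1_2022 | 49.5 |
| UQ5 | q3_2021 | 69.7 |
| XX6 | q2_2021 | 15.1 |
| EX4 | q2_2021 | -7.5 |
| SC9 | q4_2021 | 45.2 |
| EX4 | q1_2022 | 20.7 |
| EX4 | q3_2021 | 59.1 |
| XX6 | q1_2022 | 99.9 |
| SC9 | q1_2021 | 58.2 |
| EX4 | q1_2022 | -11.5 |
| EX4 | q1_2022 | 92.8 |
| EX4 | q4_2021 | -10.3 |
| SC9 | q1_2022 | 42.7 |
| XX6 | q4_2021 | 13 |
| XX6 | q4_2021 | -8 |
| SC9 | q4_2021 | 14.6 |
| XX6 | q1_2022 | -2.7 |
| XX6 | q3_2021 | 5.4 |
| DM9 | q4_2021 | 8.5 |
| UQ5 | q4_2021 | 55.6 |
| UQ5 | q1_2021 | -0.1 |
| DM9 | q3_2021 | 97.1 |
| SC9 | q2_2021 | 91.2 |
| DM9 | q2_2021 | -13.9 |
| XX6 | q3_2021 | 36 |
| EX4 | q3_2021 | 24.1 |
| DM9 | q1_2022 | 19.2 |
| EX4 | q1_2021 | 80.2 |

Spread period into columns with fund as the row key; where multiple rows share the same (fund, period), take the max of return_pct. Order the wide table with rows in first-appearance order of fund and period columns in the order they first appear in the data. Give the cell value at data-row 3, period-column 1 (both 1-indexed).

97.1

With rows in first-appearance order of fund, row 3 is fund=DM9. period columns in first-appearance order: q3_2021, q1_2022, q4_2021, q1_2021, q2_2021; column 1 is q3_2021.
Long rows with fund=DM9, period=q3_2021: max(81.7, 33.5, 97.1) = 97.1.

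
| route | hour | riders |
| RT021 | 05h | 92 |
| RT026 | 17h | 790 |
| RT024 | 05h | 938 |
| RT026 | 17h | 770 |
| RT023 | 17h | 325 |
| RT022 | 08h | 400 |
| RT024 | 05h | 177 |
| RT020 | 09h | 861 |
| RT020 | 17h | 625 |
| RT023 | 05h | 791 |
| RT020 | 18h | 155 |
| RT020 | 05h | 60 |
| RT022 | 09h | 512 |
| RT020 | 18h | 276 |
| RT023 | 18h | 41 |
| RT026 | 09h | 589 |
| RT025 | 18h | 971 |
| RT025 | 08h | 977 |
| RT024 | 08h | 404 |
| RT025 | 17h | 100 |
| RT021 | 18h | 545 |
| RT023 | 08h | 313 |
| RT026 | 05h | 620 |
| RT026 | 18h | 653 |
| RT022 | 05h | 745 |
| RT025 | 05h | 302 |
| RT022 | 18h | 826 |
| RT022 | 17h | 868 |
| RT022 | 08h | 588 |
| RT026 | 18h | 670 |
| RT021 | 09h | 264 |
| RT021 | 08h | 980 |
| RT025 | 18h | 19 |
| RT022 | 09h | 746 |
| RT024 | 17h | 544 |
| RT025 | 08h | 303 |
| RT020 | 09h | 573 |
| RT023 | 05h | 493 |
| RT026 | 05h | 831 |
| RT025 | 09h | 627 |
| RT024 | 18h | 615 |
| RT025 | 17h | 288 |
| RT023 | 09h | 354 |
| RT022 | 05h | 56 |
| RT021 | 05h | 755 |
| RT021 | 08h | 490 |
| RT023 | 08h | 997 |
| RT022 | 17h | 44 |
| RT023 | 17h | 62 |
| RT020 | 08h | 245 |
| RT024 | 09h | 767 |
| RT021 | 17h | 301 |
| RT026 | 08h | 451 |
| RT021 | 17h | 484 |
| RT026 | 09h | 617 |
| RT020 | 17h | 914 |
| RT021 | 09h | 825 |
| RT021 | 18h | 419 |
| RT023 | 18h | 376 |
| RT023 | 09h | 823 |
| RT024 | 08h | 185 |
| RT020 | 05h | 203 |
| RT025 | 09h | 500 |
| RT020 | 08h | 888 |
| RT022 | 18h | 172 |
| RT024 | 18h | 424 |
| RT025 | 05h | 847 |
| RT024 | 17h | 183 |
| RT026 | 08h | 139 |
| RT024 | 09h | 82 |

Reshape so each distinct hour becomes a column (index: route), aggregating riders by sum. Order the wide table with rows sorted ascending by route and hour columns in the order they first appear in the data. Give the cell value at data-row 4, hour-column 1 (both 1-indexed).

With rows sorted ascending by route, row 4 is route=RT023. hour columns in first-appearance order: 05h, 17h, 08h, 09h, 18h; column 1 is 05h.
Long rows with route=RT023, hour=05h: 791 + 493 = 1284.

1284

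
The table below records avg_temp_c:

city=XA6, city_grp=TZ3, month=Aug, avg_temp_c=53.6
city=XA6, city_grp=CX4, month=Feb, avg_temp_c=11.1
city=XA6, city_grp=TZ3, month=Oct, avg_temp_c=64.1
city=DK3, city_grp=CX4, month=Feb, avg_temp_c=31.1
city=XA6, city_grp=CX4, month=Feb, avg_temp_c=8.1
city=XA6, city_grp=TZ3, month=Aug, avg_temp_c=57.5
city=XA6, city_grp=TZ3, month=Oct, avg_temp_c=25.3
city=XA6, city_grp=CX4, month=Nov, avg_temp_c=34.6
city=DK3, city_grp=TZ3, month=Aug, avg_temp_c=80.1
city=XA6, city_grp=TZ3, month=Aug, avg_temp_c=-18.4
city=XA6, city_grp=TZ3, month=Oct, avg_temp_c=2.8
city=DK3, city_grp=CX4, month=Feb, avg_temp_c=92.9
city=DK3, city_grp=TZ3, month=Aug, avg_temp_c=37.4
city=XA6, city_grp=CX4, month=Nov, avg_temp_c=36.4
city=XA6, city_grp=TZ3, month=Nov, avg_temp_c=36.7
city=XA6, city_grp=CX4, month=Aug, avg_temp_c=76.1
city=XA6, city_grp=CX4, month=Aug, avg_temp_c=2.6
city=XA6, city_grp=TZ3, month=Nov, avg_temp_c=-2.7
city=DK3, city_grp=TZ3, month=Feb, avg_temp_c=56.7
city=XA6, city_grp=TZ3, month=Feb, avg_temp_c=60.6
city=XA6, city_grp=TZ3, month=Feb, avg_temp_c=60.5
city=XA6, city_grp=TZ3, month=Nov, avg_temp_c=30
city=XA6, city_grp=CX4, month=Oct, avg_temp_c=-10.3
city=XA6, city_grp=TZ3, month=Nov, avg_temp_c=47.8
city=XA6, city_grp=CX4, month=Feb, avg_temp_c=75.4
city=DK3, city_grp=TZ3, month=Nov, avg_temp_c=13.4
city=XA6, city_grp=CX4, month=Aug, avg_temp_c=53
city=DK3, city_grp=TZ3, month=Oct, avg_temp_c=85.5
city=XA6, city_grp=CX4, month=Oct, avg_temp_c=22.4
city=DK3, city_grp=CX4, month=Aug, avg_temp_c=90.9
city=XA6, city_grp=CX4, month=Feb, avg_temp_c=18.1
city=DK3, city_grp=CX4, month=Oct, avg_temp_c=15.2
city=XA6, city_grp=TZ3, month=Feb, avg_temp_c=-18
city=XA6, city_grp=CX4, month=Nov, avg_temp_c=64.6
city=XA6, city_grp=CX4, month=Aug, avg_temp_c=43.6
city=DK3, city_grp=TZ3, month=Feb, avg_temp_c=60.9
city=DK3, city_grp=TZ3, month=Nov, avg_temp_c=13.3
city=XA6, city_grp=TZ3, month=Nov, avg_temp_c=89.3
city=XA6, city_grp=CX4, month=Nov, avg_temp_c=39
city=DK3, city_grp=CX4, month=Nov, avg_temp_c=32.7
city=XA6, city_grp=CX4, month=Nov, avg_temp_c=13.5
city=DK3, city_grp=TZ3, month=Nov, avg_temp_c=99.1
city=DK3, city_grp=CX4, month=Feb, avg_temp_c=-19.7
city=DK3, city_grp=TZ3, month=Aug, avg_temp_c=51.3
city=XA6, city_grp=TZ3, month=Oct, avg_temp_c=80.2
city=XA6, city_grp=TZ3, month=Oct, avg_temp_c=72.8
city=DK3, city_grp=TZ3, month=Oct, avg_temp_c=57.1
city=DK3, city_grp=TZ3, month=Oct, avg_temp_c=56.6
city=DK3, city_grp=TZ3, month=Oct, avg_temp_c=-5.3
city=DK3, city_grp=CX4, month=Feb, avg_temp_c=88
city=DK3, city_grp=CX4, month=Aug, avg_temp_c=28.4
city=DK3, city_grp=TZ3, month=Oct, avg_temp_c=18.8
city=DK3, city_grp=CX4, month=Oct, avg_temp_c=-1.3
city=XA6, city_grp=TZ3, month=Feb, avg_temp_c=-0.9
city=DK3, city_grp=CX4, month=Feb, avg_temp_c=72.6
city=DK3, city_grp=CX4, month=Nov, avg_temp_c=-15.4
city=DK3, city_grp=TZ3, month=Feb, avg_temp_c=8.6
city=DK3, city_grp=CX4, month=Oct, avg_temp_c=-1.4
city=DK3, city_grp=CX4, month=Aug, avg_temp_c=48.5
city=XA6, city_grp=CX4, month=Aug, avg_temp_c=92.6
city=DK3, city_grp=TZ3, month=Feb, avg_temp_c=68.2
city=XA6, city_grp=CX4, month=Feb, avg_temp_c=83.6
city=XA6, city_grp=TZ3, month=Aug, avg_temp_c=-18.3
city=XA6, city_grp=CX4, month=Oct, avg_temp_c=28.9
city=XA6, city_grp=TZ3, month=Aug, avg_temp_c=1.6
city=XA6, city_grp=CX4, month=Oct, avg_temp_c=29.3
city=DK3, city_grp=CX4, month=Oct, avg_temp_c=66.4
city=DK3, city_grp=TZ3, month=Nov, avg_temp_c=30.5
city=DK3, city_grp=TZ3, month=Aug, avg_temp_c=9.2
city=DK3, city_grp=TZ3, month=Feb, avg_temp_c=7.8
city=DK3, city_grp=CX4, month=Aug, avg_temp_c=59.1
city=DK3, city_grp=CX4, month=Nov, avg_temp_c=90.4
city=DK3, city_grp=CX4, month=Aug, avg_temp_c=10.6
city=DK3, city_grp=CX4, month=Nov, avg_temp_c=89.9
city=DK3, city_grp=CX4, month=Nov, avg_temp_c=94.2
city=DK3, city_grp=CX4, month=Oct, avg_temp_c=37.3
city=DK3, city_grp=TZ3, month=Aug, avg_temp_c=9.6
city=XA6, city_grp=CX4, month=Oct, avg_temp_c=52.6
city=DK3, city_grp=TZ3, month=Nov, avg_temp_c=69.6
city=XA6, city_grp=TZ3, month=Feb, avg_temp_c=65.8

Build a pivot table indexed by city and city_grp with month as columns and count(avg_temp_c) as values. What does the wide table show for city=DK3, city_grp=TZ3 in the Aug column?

5

Rows with city=DK3, city_grp=TZ3 and month=Aug: avg_temp_c values are 80.1, 37.4, 51.3, 9.2, 9.6.
5 rows match — count = 5.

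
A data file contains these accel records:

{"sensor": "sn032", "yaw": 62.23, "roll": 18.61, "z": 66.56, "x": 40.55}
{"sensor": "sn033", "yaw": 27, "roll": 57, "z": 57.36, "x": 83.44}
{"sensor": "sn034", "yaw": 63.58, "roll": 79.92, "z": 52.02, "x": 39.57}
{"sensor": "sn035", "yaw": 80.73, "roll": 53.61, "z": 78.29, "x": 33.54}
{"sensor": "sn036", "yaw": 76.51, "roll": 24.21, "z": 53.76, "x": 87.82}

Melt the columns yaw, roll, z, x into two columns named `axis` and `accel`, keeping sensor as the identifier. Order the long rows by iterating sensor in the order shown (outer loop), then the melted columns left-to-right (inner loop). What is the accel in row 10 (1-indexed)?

20 rows total (5 × 4). Row 10: index ⌊(10-1)/4⌋ = 2 into sensor → sn034; (10-1) mod 4 = 1 into the melted columns → roll.
So row 10 is (sn034, roll, 79.92); accel = 79.92.

79.92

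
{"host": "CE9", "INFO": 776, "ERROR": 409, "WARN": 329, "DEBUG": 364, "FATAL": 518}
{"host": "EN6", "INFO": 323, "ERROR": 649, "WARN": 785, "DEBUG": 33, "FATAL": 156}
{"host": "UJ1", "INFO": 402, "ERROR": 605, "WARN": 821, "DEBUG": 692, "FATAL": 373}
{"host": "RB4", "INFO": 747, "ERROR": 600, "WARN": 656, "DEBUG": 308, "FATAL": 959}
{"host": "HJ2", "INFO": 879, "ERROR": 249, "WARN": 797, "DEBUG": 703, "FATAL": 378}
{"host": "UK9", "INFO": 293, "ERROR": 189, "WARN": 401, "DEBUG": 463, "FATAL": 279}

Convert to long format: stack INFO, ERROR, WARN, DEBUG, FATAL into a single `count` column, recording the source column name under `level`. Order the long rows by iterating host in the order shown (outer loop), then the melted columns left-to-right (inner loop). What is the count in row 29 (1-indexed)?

463

30 rows total (6 × 5). Row 29: index ⌊(29-1)/5⌋ = 5 into host → UK9; (29-1) mod 5 = 3 into the melted columns → DEBUG.
So row 29 is (UK9, DEBUG, 463); count = 463.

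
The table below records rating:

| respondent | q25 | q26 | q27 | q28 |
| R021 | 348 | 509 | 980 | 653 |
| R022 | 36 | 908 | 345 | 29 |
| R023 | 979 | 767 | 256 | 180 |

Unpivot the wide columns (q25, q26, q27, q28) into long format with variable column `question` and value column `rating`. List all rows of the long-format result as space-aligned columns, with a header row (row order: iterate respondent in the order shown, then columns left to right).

respondent  question  rating
R021        q25       348   
R021        q26       509   
R021        q27       980   
R021        q28       653   
R022        q25       36    
R022        q26       908   
R022        q27       345   
R022        q28       29    
R023        q25       979   
R023        q26       767   
R023        q27       256   
R023        q28       180   

Each (respondent, column) pair becomes one row: 3 × 4 = 12 rows.
For example, (R021, q25) → rating=348.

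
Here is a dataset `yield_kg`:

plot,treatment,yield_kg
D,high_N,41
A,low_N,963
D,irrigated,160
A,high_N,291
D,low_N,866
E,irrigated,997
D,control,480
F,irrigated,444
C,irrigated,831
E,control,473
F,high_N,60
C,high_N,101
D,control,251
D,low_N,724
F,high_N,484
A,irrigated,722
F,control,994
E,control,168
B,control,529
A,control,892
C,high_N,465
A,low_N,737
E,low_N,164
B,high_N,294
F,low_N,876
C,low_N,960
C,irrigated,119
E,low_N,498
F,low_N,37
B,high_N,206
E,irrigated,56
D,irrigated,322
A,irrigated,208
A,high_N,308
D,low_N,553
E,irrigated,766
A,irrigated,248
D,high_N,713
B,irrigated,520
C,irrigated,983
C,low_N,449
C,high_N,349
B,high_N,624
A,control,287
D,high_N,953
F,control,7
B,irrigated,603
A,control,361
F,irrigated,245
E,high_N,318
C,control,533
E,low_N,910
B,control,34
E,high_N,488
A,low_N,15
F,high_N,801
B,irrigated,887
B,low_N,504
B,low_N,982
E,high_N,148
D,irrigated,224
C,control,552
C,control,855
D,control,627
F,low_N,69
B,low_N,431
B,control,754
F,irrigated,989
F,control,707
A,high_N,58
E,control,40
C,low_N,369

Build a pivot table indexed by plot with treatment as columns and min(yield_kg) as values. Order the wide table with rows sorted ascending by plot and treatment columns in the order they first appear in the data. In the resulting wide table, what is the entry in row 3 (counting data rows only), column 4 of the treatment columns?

533

With rows sorted ascending by plot, row 3 is plot=C. treatment columns in first-appearance order: high_N, low_N, irrigated, control; column 4 is control.
Long rows with plot=C, treatment=control: min(533, 552, 855) = 533.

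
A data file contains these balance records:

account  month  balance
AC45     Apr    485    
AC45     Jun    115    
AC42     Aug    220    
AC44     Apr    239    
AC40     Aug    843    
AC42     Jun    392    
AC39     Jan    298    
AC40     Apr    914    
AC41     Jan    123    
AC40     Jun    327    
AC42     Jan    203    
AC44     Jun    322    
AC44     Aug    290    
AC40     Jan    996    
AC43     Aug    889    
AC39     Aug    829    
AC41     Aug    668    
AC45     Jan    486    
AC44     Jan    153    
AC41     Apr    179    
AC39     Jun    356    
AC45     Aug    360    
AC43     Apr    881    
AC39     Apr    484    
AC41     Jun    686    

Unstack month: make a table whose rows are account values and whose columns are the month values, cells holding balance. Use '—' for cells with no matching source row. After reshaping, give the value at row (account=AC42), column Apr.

No long-format row has account=AC42 and month=Apr, so the cell is —.

—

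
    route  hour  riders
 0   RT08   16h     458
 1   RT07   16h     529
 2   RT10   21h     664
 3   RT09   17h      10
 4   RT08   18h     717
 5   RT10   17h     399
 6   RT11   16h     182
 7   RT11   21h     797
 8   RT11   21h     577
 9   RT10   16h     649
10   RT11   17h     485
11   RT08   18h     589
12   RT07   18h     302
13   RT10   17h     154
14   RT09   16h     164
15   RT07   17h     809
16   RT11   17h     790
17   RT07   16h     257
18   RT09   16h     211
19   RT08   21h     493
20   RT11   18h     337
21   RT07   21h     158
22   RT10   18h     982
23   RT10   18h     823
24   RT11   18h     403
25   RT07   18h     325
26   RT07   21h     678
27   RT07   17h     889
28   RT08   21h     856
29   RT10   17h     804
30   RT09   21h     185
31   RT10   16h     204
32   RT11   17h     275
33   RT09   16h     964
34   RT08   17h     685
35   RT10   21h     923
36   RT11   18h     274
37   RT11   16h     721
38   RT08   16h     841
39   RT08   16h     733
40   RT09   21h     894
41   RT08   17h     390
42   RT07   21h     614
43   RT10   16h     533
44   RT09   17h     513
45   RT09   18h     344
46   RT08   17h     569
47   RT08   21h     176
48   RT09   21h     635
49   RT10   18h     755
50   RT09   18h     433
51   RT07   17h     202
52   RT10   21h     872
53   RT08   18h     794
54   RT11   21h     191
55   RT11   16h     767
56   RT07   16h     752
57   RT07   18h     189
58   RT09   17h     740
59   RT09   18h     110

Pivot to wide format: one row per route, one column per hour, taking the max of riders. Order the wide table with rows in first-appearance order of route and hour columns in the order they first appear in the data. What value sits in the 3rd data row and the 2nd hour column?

923

With rows in first-appearance order of route, row 3 is route=RT10. hour columns in first-appearance order: 16h, 21h, 17h, 18h; column 2 is 21h.
Long rows with route=RT10, hour=21h: max(664, 923, 872) = 923.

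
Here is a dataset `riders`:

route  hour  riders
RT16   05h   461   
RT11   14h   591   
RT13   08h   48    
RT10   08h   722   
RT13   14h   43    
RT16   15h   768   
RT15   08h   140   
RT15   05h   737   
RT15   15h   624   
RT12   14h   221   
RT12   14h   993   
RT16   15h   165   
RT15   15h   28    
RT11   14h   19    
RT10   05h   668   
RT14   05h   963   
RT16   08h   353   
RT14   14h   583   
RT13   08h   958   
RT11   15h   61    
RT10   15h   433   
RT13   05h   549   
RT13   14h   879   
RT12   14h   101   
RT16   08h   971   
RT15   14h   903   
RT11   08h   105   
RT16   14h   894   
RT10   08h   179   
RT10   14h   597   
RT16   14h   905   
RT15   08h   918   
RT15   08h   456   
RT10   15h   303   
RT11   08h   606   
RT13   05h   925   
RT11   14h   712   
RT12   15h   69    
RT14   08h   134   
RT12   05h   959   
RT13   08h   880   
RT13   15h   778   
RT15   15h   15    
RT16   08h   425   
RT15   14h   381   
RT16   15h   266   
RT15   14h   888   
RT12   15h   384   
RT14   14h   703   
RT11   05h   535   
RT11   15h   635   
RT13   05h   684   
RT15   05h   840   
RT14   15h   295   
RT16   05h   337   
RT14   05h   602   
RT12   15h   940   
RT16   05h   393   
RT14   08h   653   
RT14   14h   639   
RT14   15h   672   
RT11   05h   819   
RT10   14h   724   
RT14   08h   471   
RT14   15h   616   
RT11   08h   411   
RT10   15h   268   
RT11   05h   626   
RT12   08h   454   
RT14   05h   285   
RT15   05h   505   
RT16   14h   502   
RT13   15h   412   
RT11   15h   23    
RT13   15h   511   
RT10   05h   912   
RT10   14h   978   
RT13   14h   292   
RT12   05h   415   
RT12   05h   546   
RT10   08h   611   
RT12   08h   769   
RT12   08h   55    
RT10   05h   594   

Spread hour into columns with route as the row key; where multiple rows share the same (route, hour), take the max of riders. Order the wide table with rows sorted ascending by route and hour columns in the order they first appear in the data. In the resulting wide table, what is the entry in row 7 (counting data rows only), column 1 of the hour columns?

With rows sorted ascending by route, row 7 is route=RT16. hour columns in first-appearance order: 05h, 14h, 08h, 15h; column 1 is 05h.
Long rows with route=RT16, hour=05h: max(461, 337, 393) = 461.

461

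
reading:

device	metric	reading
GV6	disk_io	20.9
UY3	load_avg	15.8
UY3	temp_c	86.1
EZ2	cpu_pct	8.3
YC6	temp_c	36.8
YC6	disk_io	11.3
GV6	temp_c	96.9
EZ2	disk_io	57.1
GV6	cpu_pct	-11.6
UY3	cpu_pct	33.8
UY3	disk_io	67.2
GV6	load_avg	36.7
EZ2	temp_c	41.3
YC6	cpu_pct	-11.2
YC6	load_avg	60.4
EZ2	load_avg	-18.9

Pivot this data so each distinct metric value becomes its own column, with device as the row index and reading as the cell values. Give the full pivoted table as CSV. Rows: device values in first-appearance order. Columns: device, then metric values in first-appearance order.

Columns: device plus the 4 distinct metric values (disk_io, load_avg, temp_c, cpu_pct).
For example, row GV6 column disk_io takes reading=20.9 from the long row (GV6, disk_io).

device,disk_io,load_avg,temp_c,cpu_pct
GV6,20.9,36.7,96.9,-11.6
UY3,67.2,15.8,86.1,33.8
EZ2,57.1,-18.9,41.3,8.3
YC6,11.3,60.4,36.8,-11.2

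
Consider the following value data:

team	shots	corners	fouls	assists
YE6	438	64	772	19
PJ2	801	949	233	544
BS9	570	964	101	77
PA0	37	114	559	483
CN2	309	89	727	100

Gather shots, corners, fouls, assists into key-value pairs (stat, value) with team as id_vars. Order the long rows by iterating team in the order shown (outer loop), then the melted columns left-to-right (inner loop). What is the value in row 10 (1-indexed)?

964

20 rows total (5 × 4). Row 10: index ⌊(10-1)/4⌋ = 2 into team → BS9; (10-1) mod 4 = 1 into the melted columns → corners.
So row 10 is (BS9, corners, 964); value = 964.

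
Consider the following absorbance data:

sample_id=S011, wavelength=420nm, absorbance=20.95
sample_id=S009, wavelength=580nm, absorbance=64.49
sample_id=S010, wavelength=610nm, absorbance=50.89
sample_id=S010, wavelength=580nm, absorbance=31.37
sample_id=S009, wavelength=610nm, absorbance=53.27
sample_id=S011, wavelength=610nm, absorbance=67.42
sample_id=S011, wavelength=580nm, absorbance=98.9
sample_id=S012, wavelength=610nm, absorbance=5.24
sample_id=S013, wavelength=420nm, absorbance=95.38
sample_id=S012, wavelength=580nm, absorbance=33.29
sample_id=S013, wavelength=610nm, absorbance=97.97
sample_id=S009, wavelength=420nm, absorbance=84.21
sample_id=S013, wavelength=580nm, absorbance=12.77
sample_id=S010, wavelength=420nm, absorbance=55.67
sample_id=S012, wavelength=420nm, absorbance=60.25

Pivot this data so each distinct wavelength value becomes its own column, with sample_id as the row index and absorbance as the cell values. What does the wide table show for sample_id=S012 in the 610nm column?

5.24

Wide layout: rows indexed by sample_id, columns are the 3 distinct wavelength values (420nm, 580nm, 610nm).
Cell (sample_id=S012, wavelength=610nm) draws from the long row where sample_id=S012 and wavelength=610nm, which has absorbance=5.24.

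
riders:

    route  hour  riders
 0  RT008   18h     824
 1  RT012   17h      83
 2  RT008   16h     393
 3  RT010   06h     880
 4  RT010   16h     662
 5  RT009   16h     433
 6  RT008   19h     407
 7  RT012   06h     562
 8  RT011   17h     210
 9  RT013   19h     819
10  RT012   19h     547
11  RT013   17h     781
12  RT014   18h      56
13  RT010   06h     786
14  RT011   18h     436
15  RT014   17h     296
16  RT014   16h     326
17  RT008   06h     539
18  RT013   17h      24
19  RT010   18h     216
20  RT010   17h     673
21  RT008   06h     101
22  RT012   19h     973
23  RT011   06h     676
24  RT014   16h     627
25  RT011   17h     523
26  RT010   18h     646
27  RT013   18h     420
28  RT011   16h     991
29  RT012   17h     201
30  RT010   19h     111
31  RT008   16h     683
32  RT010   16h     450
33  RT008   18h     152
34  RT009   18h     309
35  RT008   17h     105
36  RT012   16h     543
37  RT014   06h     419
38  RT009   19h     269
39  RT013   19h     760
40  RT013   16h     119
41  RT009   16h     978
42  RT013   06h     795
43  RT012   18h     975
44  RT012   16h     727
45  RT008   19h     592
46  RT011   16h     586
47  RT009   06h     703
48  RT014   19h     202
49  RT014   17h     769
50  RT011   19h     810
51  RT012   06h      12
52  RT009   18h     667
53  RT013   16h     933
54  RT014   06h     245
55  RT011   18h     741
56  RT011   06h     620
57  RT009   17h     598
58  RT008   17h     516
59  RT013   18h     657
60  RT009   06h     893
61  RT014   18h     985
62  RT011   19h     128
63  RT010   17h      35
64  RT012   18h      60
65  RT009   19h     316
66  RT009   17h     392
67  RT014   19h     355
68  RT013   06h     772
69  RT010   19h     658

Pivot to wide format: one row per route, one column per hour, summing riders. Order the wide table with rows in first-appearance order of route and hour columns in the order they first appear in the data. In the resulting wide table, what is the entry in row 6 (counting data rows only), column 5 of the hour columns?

With rows in first-appearance order of route, row 6 is route=RT013. hour columns in first-appearance order: 18h, 17h, 16h, 06h, 19h; column 5 is 19h.
Long rows with route=RT013, hour=19h: 819 + 760 = 1579.

1579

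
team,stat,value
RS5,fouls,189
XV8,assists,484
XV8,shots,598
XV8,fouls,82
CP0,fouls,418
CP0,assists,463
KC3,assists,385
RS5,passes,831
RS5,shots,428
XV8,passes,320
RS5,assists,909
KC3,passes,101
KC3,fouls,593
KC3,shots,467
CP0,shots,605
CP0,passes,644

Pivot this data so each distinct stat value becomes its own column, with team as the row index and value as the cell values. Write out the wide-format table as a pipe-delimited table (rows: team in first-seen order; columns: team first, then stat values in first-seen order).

Columns: team plus the 4 distinct stat values (fouls, assists, shots, passes).
For example, row RS5 column fouls takes value=189 from the long row (RS5, fouls).

| team | fouls | assists | shots | passes |
| RS5 | 189 | 909 | 428 | 831 |
| XV8 | 82 | 484 | 598 | 320 |
| CP0 | 418 | 463 | 605 | 644 |
| KC3 | 593 | 385 | 467 | 101 |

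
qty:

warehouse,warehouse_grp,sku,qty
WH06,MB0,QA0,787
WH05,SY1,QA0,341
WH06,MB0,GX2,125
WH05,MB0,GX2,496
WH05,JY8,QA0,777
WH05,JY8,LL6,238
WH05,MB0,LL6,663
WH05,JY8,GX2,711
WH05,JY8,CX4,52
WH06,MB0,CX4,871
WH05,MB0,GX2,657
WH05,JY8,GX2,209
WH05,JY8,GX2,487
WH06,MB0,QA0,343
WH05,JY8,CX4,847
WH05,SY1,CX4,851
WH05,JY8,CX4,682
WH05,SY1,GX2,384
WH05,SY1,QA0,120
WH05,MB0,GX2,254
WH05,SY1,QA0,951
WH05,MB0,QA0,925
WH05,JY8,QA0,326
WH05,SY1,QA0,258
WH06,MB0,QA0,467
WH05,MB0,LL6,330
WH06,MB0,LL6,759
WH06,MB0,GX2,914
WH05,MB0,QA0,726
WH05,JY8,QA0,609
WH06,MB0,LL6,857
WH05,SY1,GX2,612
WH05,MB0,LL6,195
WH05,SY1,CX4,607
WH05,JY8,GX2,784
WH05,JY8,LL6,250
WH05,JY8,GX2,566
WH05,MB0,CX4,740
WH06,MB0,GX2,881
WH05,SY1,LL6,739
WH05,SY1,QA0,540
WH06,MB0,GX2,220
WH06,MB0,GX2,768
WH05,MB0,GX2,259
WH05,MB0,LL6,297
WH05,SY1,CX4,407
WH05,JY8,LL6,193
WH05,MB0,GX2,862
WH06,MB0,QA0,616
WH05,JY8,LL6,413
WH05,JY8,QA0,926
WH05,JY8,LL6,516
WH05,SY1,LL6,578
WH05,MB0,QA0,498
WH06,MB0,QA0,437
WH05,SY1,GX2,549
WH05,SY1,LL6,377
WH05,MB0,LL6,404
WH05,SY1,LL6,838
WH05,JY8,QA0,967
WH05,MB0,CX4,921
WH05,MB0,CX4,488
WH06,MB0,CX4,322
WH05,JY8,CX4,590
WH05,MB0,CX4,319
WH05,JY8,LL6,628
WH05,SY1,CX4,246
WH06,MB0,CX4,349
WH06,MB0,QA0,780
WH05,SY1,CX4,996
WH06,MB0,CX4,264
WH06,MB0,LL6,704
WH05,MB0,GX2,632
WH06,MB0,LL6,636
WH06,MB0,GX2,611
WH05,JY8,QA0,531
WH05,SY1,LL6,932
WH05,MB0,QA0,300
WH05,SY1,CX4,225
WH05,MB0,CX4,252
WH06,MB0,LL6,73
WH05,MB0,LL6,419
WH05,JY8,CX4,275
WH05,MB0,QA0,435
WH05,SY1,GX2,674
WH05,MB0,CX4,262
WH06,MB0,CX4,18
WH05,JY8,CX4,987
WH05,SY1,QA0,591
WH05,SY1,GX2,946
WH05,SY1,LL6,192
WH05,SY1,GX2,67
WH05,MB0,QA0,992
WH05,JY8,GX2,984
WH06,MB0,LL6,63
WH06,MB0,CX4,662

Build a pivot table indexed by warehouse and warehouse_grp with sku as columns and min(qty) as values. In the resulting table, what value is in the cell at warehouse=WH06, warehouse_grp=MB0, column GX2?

Rows with warehouse=WH06, warehouse_grp=MB0 and sku=GX2: qty values are 125, 914, 881, 220, 768, 611.
min(125, 914, 881, 220, 768, 611) = 125.

125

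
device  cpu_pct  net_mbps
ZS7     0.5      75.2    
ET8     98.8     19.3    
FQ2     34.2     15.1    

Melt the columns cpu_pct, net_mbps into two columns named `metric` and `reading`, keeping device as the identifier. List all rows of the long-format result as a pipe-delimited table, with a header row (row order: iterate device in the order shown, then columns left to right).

| device | metric | reading |
| ZS7 | cpu_pct | 0.5 |
| ZS7 | net_mbps | 75.2 |
| ET8 | cpu_pct | 98.8 |
| ET8 | net_mbps | 19.3 |
| FQ2 | cpu_pct | 34.2 |
| FQ2 | net_mbps | 15.1 |

Each (device, column) pair becomes one row: 3 × 2 = 6 rows.
For example, (ZS7, cpu_pct) → reading=0.5.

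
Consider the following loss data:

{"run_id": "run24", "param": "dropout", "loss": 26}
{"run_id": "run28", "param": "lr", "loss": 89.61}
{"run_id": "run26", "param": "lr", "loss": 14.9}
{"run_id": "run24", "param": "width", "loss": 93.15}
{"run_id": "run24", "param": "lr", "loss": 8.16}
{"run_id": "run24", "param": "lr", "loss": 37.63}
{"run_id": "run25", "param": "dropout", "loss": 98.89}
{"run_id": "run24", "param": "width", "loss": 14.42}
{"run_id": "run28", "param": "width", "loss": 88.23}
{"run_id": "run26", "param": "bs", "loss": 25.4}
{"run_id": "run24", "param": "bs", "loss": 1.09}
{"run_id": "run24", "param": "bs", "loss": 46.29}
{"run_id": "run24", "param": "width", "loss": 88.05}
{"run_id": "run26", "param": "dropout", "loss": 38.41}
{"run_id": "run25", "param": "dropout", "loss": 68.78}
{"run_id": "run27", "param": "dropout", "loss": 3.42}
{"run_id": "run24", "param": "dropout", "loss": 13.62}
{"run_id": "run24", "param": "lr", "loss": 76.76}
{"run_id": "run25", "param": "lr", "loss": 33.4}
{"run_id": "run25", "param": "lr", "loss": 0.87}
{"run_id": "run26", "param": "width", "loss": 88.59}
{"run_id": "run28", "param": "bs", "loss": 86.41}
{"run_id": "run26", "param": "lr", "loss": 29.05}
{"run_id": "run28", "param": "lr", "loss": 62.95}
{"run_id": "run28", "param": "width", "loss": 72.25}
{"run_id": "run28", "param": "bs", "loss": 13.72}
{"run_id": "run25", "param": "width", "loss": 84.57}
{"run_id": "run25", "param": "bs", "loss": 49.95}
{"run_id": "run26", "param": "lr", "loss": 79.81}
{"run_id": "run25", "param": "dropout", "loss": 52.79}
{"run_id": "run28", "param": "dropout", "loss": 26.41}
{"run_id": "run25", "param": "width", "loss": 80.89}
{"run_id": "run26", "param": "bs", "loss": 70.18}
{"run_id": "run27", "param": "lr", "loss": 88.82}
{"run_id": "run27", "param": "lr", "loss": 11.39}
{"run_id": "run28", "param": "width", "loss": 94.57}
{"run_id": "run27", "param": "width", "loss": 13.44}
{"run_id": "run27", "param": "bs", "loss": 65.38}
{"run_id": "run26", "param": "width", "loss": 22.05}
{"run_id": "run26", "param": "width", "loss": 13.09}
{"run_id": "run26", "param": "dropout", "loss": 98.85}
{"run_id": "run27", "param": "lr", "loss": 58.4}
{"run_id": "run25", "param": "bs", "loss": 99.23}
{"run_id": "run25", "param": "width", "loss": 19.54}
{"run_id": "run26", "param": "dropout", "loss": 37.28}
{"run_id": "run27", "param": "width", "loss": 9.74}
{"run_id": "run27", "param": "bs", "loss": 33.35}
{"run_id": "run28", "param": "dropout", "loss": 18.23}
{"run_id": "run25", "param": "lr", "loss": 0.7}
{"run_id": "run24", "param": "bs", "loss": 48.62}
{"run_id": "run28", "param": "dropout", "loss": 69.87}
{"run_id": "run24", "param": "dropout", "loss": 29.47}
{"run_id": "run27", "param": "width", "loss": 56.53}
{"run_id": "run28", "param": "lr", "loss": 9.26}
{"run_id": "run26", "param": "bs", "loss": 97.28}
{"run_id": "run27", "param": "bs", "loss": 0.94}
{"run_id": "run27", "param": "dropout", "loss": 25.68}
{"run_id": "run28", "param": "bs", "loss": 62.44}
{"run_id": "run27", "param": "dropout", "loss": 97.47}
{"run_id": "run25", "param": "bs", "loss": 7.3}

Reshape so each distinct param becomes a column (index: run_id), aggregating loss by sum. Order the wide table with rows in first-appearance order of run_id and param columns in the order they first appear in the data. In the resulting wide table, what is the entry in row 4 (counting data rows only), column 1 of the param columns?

220.46

With rows in first-appearance order of run_id, row 4 is run_id=run25. param columns in first-appearance order: dropout, lr, width, bs; column 1 is dropout.
Long rows with run_id=run25, param=dropout: 98.89 + 68.78 + 52.79 = 220.46.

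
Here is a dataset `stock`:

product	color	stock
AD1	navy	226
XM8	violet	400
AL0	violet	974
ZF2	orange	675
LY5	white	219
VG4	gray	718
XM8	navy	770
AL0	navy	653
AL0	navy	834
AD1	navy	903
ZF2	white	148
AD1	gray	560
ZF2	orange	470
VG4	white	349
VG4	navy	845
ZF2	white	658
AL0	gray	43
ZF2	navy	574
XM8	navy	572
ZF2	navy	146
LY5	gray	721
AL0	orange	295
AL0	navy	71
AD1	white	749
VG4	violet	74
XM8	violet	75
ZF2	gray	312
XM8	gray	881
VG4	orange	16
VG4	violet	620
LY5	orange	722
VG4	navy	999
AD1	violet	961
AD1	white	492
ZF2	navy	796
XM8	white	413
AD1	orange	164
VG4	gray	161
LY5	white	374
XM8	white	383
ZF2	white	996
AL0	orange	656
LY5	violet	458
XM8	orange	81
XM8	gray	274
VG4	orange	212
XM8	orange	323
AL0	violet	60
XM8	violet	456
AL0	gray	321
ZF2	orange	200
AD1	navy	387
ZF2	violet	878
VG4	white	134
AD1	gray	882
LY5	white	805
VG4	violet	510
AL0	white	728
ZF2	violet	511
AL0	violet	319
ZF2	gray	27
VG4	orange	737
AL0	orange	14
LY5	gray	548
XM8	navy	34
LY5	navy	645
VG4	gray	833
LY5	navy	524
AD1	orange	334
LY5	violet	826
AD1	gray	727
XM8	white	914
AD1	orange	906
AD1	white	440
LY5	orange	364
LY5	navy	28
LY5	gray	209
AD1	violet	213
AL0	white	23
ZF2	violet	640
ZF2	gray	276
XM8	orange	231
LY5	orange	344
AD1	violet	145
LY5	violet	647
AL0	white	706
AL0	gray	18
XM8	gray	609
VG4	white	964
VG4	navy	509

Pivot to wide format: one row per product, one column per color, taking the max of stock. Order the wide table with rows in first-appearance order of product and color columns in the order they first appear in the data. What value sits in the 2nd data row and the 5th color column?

With rows in first-appearance order of product, row 2 is product=XM8. color columns in first-appearance order: navy, violet, orange, white, gray; column 5 is gray.
Long rows with product=XM8, color=gray: max(881, 274, 609) = 881.

881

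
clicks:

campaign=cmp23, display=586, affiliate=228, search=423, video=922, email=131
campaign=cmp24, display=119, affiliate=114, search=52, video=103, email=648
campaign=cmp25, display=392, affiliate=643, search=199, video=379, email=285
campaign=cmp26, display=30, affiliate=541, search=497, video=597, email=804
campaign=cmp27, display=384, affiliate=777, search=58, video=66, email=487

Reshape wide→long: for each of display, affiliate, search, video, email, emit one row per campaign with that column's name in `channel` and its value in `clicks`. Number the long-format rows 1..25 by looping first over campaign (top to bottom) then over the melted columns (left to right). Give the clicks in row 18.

25 rows total (5 × 5). Row 18: index ⌊(18-1)/5⌋ = 3 into campaign → cmp26; (18-1) mod 5 = 2 into the melted columns → search.
So row 18 is (cmp26, search, 497); clicks = 497.

497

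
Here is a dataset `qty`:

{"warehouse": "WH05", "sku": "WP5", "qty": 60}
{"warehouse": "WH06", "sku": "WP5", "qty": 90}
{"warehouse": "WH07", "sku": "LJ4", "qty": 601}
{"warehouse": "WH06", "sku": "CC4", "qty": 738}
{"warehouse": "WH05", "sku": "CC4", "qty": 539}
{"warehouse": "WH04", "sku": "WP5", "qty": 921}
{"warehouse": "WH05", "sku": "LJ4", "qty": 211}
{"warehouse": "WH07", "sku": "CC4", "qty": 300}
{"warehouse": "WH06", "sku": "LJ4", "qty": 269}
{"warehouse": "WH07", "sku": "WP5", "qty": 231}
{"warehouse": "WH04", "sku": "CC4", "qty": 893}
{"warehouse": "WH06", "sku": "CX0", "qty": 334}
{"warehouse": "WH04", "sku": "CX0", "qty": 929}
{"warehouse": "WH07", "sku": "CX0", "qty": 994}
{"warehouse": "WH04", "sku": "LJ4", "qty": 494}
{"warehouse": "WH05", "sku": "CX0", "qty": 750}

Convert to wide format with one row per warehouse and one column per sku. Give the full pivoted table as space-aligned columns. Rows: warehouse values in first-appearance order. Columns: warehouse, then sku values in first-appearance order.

warehouse  WP5  LJ4  CC4  CX0
WH05       60   211  539  750
WH06       90   269  738  334
WH07       231  601  300  994
WH04       921  494  893  929

Columns: warehouse plus the 4 distinct sku values (WP5, LJ4, CC4, CX0).
For example, row WH05 column WP5 takes qty=60 from the long row (WH05, WP5).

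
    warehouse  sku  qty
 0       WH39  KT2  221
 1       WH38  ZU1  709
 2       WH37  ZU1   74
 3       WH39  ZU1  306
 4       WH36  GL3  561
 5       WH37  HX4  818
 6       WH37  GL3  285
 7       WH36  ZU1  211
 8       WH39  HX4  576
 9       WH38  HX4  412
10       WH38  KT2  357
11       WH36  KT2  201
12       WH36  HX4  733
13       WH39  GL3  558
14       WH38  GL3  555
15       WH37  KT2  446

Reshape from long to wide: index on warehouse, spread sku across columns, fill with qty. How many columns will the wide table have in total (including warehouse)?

1 column for warehouse plus 4 distinct sku values → 5 columns.

5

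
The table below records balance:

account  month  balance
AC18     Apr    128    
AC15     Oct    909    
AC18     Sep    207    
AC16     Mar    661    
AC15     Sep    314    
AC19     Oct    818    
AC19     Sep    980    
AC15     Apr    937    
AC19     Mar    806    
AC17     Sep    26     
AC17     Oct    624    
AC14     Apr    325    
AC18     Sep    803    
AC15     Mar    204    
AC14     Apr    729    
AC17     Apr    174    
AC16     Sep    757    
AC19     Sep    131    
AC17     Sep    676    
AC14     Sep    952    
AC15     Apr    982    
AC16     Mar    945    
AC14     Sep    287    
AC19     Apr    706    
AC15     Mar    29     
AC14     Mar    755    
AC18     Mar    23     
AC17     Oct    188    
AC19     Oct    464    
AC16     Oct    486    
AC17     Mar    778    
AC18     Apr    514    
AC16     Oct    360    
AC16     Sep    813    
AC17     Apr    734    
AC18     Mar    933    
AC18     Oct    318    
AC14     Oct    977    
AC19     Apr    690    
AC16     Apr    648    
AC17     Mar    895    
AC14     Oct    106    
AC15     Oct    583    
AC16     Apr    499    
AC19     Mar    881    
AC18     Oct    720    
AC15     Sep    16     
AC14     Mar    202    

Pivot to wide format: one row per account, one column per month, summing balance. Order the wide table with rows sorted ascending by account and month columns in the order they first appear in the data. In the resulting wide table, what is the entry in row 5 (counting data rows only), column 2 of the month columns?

With rows sorted ascending by account, row 5 is account=AC18. month columns in first-appearance order: Apr, Oct, Sep, Mar; column 2 is Oct.
Long rows with account=AC18, month=Oct: 318 + 720 = 1038.

1038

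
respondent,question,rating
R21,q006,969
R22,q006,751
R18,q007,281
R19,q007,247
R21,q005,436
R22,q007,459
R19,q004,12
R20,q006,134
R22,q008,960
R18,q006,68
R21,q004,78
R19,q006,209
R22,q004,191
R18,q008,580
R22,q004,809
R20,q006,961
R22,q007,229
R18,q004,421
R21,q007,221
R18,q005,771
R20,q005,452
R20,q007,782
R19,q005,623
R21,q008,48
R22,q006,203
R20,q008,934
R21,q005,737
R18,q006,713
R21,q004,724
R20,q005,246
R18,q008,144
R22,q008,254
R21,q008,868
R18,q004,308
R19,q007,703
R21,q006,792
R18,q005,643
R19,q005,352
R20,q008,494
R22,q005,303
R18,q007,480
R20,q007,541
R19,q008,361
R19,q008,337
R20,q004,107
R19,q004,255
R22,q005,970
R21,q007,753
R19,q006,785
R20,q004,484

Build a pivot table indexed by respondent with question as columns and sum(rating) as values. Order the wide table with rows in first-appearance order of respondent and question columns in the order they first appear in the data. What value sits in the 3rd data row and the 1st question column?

781

With rows in first-appearance order of respondent, row 3 is respondent=R18. question columns in first-appearance order: q006, q007, q005, q004, q008; column 1 is q006.
Long rows with respondent=R18, question=q006: 68 + 713 = 781.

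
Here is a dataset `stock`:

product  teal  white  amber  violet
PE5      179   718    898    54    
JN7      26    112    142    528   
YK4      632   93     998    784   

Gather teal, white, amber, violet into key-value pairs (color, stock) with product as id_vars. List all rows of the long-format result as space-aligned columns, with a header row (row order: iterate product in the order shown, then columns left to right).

product  color   stock
PE5      teal    179  
PE5      white   718  
PE5      amber   898  
PE5      violet  54   
JN7      teal    26   
JN7      white   112  
JN7      amber   142  
JN7      violet  528  
YK4      teal    632  
YK4      white   93   
YK4      amber   998  
YK4      violet  784  

Each (product, column) pair becomes one row: 3 × 4 = 12 rows.
For example, (PE5, teal) → stock=179.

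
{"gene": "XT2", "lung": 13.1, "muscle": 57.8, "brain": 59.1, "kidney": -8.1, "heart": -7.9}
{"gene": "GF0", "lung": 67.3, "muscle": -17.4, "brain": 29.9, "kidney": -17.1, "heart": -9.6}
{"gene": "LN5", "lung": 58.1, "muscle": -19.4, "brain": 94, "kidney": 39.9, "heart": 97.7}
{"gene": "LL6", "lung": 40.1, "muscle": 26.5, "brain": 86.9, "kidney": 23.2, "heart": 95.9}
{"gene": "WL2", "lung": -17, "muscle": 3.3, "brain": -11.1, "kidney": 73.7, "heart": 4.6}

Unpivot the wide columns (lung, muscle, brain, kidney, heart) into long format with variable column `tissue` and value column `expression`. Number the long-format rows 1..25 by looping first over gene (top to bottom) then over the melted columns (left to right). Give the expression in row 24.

73.7

25 rows total (5 × 5). Row 24: index ⌊(24-1)/5⌋ = 4 into gene → WL2; (24-1) mod 5 = 3 into the melted columns → kidney.
So row 24 is (WL2, kidney, 73.7); expression = 73.7.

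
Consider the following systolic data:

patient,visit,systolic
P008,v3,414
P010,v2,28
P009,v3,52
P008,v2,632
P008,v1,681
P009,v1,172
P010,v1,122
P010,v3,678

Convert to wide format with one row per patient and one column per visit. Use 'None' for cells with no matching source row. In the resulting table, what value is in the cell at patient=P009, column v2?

None

No long-format row has patient=P009 and visit=v2, so the cell is None.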